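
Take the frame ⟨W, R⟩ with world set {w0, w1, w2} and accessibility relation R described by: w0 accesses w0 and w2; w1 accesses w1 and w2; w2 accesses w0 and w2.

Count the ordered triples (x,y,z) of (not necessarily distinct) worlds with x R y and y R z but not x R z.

1

Enumerating: (w1,w2,w0).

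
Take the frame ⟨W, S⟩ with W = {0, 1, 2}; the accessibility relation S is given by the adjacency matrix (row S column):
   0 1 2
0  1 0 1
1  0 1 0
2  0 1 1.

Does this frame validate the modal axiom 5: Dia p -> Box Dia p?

The schema 5 characterises exactly the Euclidean frames.
Euclidean: no — 0 S 2 and 0 S 0, but not 2 S 0.

No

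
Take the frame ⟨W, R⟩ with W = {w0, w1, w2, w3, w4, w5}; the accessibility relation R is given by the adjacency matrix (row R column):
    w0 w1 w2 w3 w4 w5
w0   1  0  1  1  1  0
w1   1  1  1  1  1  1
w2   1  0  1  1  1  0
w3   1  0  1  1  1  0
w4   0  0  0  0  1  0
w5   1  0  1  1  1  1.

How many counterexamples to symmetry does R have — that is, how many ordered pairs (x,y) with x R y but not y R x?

Enumerating: (w0,w4), (w1,w0), (w1,w2), (w1,w3), (w1,w4), (w1,w5), (w2,w4), (w3,w4), (w5,w0), (w5,w2), (w5,w3), (w5,w4).

12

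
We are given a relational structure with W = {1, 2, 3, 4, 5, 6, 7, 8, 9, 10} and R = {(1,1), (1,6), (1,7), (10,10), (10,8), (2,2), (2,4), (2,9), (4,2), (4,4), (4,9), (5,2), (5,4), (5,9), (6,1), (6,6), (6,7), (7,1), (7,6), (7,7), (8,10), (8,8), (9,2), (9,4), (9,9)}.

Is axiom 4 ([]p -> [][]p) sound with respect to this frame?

Yes

By correspondence theory, 4 is valid on a frame iff R is transitive.
Transitive: yes — every two-step R-path is closed by a direct edge.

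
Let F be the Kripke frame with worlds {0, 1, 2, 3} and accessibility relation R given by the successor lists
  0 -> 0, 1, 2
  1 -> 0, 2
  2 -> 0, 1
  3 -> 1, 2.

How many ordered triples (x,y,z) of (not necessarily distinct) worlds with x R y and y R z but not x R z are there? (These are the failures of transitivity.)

6

Enumerating: (1,0,1), (1,2,1), (2,0,2), (2,1,2), (3,1,0), (3,2,0).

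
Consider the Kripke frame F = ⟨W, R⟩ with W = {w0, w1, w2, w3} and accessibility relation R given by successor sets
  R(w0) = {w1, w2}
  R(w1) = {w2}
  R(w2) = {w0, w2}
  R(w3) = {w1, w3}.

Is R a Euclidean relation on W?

Euclidean: no — w0 R w2 and w0 R w1, but not w2 R w1.

No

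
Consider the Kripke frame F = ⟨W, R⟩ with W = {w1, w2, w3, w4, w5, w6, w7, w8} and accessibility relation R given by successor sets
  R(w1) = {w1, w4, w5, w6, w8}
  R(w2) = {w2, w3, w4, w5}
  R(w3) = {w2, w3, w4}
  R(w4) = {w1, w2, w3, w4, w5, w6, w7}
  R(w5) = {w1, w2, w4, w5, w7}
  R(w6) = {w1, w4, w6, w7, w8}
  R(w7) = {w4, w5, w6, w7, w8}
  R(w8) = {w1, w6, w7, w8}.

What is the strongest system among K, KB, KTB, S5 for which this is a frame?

KTB

Symmetric (axiom B): yes — every pair in R has its reverse in R.
Reflexive (axiom T): yes — every world is R-related to itself.
Euclidean (axiom 5): no — w1 R w4 and w1 R w8, but not w4 R w8.
So F validates K, KB, KTB; S5 would additionally require R to be Euclidean. The strongest is KTB.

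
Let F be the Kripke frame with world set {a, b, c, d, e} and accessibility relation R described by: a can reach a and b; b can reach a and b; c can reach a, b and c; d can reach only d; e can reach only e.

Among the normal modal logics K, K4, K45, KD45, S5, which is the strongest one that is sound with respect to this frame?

Transitive (axiom 4): yes — every two-step R-path is closed by a direct edge.
Euclidean (axiom 5): no — c R a and c R c, but not a R c.
Serial (axiom D): yes — every world has a successor (e.g. a R a).
Reflexive (axiom T): yes — every world is R-related to itself.
So F validates K, K4; K45 would additionally require R to be Euclidean. The strongest is K4.

K4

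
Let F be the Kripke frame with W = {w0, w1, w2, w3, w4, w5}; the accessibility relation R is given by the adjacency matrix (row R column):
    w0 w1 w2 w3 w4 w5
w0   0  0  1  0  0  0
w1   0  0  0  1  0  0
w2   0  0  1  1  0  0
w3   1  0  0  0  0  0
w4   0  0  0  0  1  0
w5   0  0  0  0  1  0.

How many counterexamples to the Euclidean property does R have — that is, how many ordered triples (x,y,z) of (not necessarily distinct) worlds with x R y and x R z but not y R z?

Enumerating: (w1,w3,w3), (w2,w3,w2), (w2,w3,w3), (w3,w0,w0).

4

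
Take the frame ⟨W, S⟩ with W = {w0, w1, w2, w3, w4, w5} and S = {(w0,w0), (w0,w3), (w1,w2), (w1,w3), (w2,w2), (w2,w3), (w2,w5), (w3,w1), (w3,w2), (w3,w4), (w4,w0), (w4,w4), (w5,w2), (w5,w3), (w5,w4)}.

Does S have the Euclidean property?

Euclidean: no — w2 S w3 and w2 S w5, but not w3 S w5.

No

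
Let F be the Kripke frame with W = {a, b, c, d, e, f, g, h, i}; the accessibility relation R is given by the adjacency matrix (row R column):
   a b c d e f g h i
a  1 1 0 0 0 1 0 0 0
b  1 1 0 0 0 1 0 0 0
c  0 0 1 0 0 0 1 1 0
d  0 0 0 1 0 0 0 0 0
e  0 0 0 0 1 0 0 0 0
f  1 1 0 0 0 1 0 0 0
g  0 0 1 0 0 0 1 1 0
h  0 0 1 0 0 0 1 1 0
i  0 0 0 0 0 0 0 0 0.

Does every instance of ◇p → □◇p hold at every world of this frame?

Axiom 5 corresponds to the accessibility relation being Euclidean.
Euclidean: yes — any two successors of a common world are R-related.

Yes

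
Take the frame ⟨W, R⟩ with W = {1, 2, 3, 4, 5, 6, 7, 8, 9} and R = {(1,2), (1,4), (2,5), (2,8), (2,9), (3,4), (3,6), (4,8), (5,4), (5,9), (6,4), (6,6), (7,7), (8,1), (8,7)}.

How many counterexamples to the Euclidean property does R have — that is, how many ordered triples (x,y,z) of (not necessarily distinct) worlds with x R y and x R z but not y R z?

24

Enumerating: (1,2,2), (1,2,4), (1,4,2), (1,4,4), (2,5,5), (2,5,8), (2,8,5), (2,8,8), (2,8,9), (2,9,5), (2,9,8), (2,9,9), … and 12 more.
Total: 24.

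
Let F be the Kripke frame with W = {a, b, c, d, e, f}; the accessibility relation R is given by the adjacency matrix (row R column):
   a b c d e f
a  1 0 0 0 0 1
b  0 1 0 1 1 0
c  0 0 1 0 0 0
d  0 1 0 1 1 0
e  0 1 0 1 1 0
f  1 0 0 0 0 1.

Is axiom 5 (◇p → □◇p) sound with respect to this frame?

Yes

Axiom 5 corresponds to the accessibility relation being Euclidean.
Euclidean: yes — any two successors of a common world are R-related.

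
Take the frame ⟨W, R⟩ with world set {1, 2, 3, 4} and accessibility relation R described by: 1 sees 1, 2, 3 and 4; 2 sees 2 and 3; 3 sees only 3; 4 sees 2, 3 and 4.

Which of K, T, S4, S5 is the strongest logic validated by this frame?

Reflexive (axiom T): yes — every world is R-related to itself.
Transitive (axiom 4): yes — every two-step R-path is closed by a direct edge.
Euclidean (axiom 5): no — 1 R 2 and 1 R 4, but not 2 R 4.
So F validates K, T, S4; S5 would additionally require R to be Euclidean. The strongest is S4.

S4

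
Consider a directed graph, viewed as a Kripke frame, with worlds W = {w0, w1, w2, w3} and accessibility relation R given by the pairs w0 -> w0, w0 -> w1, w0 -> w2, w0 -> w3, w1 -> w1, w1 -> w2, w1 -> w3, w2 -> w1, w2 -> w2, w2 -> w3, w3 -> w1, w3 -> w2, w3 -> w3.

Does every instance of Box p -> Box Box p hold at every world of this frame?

Yes

Axiom 4 corresponds to the accessibility relation being transitive.
Transitive: yes — every two-step R-path is closed by a direct edge.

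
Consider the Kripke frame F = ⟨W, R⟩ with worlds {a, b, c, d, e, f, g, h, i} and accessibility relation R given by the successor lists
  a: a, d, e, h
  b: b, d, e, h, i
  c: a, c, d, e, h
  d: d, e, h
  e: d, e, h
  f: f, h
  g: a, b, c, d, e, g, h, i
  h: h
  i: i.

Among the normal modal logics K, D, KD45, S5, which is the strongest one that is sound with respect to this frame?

Serial (axiom D): yes — every world has a successor (e.g. a R a).
Euclidean (axiom 5): no — a R h and a R d, but not h R d.
Transitive (axiom 4): yes — every two-step R-path is closed by a direct edge.
Reflexive (axiom T): yes — every world is R-related to itself.
So F validates K, D; KD45 would additionally require R to be Euclidean. The strongest is D.

D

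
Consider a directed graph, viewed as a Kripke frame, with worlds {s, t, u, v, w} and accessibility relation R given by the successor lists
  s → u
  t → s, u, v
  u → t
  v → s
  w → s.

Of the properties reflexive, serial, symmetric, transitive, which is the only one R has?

Reflexive: no — s is not related to itself.
Serial: yes — every world has a successor (e.g. s R u).
Symmetric: no — s R u but not u R s.
Transitive: no — s R u and u R t, but not s R t.
Only serial holds.

serial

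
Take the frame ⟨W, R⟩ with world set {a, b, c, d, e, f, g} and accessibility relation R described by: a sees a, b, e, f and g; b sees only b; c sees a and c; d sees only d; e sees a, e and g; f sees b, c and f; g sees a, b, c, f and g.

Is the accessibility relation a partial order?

Reflexive: yes — every world is R-related to itself.
Transitive: no — a R f and f R c, but not a R c.
Antisymmetric: no — a R e and e R a with a ≠ e.
So R is not a partial order.

No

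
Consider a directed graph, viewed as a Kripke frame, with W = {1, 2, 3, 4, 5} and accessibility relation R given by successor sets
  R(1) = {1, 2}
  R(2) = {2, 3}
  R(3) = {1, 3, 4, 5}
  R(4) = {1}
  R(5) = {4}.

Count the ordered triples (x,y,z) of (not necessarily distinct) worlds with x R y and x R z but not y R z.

Enumerating: (1,2,1), (2,3,2), (3,1,3), (3,1,4), (3,1,5), (3,4,3), (3,4,4), (3,4,5), (3,5,1), (3,5,3), (3,5,5), (5,4,4).

12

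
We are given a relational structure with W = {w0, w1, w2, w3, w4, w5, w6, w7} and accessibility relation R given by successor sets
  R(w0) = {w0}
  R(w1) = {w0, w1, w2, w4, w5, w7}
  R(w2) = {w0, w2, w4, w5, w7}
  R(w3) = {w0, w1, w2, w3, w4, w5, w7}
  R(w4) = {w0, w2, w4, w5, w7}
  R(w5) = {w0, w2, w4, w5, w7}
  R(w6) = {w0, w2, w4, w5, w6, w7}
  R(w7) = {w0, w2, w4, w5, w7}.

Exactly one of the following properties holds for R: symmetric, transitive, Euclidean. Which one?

Symmetric: no — w1 R w0 but not w0 R w1.
Transitive: yes — every two-step R-path is closed by a direct edge.
Euclidean: no — w1 R w0 and w1 R w2, but not w0 R w2.
Only transitive holds.

transitive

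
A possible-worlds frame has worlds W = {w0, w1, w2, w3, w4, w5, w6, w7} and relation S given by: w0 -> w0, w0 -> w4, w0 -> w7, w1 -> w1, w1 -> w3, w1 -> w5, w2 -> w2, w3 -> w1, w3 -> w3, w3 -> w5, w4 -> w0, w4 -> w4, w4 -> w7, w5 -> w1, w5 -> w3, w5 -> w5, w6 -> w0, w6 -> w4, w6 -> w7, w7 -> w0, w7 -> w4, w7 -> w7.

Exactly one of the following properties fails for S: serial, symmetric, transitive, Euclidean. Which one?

symmetric

Serial: yes — every world has a successor (e.g. w0 S w0).
Symmetric: no — w6 S w0 but not w0 S w6.
Transitive: yes — every two-step S-path is closed by a direct edge.
Euclidean: yes — any two successors of a common world are S-related.
Only symmetric fails.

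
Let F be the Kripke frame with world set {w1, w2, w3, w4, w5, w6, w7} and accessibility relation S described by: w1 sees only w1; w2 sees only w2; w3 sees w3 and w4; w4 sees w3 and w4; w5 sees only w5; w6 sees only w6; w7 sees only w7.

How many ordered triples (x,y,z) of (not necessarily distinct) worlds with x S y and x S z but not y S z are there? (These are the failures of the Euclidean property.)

0

S is Euclidean; there are no such tuples.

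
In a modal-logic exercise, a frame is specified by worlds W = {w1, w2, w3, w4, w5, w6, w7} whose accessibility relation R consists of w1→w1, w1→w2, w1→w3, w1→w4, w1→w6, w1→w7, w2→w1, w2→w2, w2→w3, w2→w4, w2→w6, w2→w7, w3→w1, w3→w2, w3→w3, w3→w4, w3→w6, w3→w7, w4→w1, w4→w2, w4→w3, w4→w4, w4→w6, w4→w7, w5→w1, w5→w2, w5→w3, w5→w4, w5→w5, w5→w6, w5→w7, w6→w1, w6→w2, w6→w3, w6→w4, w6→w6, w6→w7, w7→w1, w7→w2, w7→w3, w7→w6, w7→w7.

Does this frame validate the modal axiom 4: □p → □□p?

No

Axiom 4 corresponds to the accessibility relation being transitive.
Transitive: no — w7 R w1 and w1 R w4, but not w7 R w4.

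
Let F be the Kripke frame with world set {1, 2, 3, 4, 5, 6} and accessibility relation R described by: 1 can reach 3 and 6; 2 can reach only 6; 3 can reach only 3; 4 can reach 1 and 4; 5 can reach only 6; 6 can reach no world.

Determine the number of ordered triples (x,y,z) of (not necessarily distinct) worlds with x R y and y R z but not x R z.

Enumerating: (4,1,3), (4,1,6).

2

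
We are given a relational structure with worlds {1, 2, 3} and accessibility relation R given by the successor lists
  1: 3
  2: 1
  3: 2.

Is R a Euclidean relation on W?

Euclidean: no — 1 R 3 and 1 R 3, but not 3 R 3.

No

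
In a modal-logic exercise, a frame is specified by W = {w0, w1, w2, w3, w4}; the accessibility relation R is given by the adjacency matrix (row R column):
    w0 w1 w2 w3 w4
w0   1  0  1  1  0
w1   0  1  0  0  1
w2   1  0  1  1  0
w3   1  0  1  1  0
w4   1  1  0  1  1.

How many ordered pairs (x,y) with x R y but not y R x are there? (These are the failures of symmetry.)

2

Enumerating: (w4,w0), (w4,w3).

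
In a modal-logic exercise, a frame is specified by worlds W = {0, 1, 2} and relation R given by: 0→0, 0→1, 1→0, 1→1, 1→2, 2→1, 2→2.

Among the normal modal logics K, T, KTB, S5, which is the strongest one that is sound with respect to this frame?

KTB

Reflexive (axiom T): yes — every world is R-related to itself.
Symmetric (axiom B): yes — every pair in R has its reverse in R.
Euclidean (axiom 5): no — 1 R 0 and 1 R 2, but not 0 R 2.
So F validates K, T, KTB; S5 would additionally require R to be Euclidean. The strongest is KTB.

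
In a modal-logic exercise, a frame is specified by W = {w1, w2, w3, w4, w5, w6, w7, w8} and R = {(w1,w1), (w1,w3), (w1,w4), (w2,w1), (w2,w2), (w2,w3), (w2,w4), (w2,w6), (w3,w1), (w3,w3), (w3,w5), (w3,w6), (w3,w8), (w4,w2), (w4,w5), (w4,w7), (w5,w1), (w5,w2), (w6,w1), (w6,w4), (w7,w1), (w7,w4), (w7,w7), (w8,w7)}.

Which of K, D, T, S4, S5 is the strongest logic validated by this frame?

D

Serial (axiom D): yes — every world has a successor (e.g. w1 R w1).
Reflexive (axiom T): no — w4 is not related to itself.
Transitive (axiom 4): no — w1 R w3 and w3 R w5, but not w1 R w5.
Euclidean (axiom 5): no — w1 R w3 and w1 R w4, but not w3 R w4.
So F validates K, D; T would additionally require R to be reflexive. The strongest is D.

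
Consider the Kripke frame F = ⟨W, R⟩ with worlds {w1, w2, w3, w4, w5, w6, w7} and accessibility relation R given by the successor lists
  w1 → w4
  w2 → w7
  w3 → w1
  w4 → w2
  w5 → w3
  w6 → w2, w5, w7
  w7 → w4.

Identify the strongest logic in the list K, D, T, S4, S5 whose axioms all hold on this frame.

Serial (axiom D): yes — every world has a successor (e.g. w1 R w4).
Reflexive (axiom T): no — w1 is not related to itself.
Transitive (axiom 4): no — w1 R w4 and w4 R w2, but not w1 R w2.
Euclidean (axiom 5): no — w6 R w2 and w6 R w5, but not w2 R w5.
So F validates K, D; T would additionally require R to be reflexive. The strongest is D.

D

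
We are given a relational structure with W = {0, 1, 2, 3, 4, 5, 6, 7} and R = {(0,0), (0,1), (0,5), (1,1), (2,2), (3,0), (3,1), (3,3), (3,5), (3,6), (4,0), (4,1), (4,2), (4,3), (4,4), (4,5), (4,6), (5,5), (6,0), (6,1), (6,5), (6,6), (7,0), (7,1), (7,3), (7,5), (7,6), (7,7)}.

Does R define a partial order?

Reflexive: yes — every world is R-related to itself.
Transitive: yes — every two-step R-path is closed by a direct edge.
Antisymmetric: yes — no distinct pair is related both ways.
So R is a partial order.

Yes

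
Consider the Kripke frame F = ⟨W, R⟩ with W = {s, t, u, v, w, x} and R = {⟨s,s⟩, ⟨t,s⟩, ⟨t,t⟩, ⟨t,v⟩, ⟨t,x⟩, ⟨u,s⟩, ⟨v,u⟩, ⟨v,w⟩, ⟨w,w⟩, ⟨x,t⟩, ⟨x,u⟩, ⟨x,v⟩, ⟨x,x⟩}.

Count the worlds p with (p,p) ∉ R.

2

Enumerating: u, v.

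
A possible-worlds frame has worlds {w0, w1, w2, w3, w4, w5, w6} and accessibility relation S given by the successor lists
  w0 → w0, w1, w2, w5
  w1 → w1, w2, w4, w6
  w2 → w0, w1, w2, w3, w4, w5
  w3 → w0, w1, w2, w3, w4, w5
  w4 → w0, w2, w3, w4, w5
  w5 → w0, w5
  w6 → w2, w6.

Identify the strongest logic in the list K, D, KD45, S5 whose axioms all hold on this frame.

D

Serial (axiom D): yes — every world has a successor (e.g. w0 S w0).
Euclidean (axiom 5): no — w0 S w1 and w0 S w5, but not w1 S w5.
Transitive (axiom 4): no — w0 S w1 and w1 S w4, but not w0 S w4.
Reflexive (axiom T): yes — every world is S-related to itself.
So F validates K, D; KD45 would additionally require S to be Euclidean and transitive. The strongest is D.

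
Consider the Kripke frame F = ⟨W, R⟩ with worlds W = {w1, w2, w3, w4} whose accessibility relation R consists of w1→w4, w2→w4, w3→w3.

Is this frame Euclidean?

No

Euclidean: no — w1 R w4 and w1 R w4, but not w4 R w4.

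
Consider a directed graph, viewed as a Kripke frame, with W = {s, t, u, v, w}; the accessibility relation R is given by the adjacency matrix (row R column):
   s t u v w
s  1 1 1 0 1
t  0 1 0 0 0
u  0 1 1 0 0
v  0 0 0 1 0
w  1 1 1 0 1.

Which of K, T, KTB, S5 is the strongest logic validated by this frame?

Reflexive (axiom T): yes — every world is R-related to itself.
Symmetric (axiom B): no — s R t but not t R s.
Euclidean (axiom 5): no — s R t and s R u, but not t R u.
So F validates K, T; KTB would additionally require R to be symmetric. The strongest is T.

T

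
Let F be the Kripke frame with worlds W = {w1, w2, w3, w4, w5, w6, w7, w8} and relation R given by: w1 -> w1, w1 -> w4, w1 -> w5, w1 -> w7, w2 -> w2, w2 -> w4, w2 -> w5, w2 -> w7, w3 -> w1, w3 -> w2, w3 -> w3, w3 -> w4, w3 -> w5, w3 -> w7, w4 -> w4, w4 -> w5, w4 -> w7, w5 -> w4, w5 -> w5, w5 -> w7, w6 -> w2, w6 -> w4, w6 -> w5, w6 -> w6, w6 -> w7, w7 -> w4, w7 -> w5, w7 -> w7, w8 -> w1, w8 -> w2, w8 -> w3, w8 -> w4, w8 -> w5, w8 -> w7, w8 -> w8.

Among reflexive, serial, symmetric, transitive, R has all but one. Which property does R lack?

symmetric

Reflexive: yes — every world is R-related to itself.
Serial: yes — every world has a successor (e.g. w1 R w1).
Symmetric: no — w1 R w4 but not w4 R w1.
Transitive: yes — every two-step R-path is closed by a direct edge.
Only symmetric fails.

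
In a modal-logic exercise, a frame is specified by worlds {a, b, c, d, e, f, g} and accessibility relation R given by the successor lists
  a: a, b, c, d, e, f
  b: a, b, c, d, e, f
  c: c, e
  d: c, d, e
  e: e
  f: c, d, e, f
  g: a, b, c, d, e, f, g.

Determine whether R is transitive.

Transitive: yes — every two-step R-path is closed by a direct edge.

Yes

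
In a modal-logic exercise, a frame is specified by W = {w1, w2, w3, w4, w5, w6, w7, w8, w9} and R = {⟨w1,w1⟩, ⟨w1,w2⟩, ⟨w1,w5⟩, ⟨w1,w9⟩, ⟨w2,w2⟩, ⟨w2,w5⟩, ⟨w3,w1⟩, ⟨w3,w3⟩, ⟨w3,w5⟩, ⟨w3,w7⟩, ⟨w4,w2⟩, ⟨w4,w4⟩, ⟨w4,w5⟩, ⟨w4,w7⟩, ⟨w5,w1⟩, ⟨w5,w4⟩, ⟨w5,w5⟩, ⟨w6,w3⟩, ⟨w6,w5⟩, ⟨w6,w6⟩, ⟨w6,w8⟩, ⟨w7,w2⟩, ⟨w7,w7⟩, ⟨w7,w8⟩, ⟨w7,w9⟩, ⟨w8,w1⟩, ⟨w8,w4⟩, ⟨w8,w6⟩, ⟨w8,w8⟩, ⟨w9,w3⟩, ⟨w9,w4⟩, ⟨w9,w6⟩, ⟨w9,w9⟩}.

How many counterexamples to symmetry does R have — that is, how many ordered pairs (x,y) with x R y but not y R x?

18

Enumerating: (w1,w2), (w1,w9), (w2,w5), (w3,w1), (w3,w5), (w3,w7), (w4,w2), (w4,w7), (w6,w3), (w6,w5), (w7,w2), (w7,w8), (w7,w9), (w8,w1), (w8,w4), (w9,w3), (w9,w4), (w9,w6).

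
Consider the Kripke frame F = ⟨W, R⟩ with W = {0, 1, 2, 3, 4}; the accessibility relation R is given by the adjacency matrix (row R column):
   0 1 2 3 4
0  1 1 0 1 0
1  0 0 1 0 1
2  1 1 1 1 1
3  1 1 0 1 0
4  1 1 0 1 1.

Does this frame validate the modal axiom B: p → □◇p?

No

The schema B characterises exactly the symmetric frames.
Symmetric: no — 0 R 1 but not 1 R 0.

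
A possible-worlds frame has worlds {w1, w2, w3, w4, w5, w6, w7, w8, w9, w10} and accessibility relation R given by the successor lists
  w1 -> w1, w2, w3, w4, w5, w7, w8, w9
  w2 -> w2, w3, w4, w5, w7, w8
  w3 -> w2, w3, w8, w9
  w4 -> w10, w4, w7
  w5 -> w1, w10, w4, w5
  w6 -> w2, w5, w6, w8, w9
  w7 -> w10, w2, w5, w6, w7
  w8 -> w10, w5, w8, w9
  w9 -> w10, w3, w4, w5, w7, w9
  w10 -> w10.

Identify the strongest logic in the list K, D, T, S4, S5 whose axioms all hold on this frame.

T

Serial (axiom D): yes — every world has a successor (e.g. w1 R w1).
Reflexive (axiom T): yes — every world is R-related to itself.
Transitive (axiom 4): no — w1 R w4 and w4 R w10, but not w1 R w10.
Euclidean (axiom 5): no — w1 R w2 and w1 R w9, but not w2 R w9.
So F validates K, D, T; S4 would additionally require R to be transitive. The strongest is T.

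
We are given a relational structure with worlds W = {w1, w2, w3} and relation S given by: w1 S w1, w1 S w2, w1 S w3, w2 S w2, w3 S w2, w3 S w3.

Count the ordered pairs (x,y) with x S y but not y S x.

3

Enumerating: (w1,w2), (w1,w3), (w3,w2).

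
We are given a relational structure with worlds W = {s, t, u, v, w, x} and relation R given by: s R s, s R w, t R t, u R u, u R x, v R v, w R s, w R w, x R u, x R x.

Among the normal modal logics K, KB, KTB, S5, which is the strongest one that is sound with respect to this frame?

Symmetric (axiom B): yes — every pair in R has its reverse in R.
Reflexive (axiom T): yes — every world is R-related to itself.
Euclidean (axiom 5): yes — any two successors of a common world are R-related.
So F validates K, KB, KTB, S5. The strongest is S5.

S5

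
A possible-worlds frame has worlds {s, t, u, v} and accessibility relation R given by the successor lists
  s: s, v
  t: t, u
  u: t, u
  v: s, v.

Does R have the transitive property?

Transitive: yes — every two-step R-path is closed by a direct edge.

Yes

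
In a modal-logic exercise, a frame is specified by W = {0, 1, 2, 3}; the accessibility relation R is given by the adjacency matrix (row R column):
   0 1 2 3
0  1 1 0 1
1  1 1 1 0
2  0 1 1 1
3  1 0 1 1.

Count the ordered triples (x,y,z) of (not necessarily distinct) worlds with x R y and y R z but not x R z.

8

Enumerating: (0,1,2), (0,3,2), (1,0,3), (1,2,3), (2,1,0), (2,3,0), (3,0,1), (3,2,1).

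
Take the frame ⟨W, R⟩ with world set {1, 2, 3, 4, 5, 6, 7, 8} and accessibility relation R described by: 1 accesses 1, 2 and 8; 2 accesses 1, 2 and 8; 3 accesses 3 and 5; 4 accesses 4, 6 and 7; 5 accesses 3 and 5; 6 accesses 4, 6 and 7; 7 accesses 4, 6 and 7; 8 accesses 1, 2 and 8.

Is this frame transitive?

Transitive: yes — every two-step R-path is closed by a direct edge.

Yes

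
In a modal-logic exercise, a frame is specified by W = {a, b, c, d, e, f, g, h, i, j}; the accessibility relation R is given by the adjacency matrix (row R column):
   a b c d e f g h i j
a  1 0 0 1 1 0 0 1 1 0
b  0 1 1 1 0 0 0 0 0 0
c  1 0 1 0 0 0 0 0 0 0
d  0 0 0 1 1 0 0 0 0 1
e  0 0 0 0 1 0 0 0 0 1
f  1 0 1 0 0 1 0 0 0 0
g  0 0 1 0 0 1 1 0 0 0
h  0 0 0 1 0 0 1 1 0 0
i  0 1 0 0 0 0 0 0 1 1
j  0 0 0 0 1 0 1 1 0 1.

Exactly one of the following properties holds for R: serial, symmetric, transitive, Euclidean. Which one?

Serial: yes — every world has a successor (e.g. a R a).
Symmetric: no — a R d but not d R a.
Transitive: no — a R d and d R j, but not a R j.
Euclidean: no — a R d and a R h, but not d R h.
Only serial holds.

serial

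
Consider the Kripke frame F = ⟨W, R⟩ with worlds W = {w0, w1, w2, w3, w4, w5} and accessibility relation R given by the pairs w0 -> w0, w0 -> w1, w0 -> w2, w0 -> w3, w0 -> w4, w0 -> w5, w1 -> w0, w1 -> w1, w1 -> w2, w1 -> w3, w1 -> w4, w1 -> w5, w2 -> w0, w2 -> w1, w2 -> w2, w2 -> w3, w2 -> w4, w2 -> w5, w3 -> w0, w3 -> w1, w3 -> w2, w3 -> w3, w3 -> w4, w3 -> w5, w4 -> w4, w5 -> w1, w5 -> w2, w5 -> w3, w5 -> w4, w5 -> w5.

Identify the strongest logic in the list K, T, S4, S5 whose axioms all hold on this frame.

T

Reflexive (axiom T): yes — every world is R-related to itself.
Transitive (axiom 4): no — w5 R w1 and w1 R w0, but not w5 R w0.
Euclidean (axiom 5): no — w0 R w4 and w0 R w1, but not w4 R w1.
So F validates K, T; S4 would additionally require R to be transitive. The strongest is T.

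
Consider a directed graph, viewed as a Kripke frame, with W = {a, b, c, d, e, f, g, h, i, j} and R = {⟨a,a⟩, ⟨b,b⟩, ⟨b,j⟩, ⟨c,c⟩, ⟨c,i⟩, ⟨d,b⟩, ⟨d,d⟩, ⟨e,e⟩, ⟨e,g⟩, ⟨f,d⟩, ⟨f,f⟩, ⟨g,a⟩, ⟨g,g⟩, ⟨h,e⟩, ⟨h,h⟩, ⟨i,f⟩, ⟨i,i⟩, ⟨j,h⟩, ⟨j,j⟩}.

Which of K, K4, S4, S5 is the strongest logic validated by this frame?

Transitive (axiom 4): no — b R j and j R h, but not b R h.
Reflexive (axiom T): yes — every world is R-related to itself.
Euclidean (axiom 5): no — b R j and b R b, but not j R b.
So F validates K; K4 would additionally require R to be transitive. The strongest is K.

K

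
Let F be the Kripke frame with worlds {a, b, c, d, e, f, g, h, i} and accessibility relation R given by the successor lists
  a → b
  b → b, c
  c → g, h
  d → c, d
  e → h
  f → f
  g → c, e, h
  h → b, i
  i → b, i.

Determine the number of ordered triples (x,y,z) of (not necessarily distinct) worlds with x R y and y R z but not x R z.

Enumerating: (a,b,c), (b,c,g), (b,c,h), (c,g,c), (c,g,e), (c,h,b), (c,h,i), (d,c,g), (d,c,h), (e,h,b), (e,h,i), (g,c,g), (g,h,b), (g,h,i), (h,b,c), (i,b,c).

16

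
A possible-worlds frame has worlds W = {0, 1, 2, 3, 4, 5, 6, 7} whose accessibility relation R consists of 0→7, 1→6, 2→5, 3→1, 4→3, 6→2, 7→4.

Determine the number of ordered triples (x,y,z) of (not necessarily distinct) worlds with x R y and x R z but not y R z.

Enumerating: (0,7,7), (1,6,6), (2,5,5), (3,1,1), (4,3,3), (6,2,2), (7,4,4).

7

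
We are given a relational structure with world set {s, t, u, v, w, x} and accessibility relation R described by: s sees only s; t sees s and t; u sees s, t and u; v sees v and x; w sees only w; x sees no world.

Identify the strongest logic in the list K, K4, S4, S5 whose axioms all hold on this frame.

Transitive (axiom 4): yes — every two-step R-path is closed by a direct edge.
Reflexive (axiom T): no — x is not related to itself.
Euclidean (axiom 5): no — u R s and u R t, but not s R t.
So F validates K, K4; S4 would additionally require R to be reflexive. The strongest is K4.

K4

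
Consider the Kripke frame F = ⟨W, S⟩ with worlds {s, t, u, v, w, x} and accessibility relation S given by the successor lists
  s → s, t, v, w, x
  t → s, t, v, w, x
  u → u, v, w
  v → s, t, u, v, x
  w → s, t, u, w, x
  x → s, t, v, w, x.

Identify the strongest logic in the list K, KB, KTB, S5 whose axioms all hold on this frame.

KTB

Symmetric (axiom B): yes — every pair in S has its reverse in S.
Reflexive (axiom T): yes — every world is S-related to itself.
Euclidean (axiom 5): no — s S v and s S w, but not v S w.
So F validates K, KB, KTB; S5 would additionally require S to be Euclidean. The strongest is KTB.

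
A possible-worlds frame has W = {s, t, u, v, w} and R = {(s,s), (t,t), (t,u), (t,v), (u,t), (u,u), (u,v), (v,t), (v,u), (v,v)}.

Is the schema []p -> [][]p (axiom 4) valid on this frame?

Yes

Axiom 4 corresponds to the accessibility relation being transitive.
Transitive: yes — every two-step R-path is closed by a direct edge.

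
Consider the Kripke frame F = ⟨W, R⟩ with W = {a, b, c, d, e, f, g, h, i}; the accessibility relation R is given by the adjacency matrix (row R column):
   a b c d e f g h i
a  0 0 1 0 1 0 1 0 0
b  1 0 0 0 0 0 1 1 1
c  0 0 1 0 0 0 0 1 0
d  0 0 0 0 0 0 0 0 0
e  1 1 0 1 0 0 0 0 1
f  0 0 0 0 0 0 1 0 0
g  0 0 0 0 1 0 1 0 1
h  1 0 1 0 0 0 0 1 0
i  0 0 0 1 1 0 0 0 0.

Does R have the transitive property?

No

Transitive: no — a R c and c R h, but not a R h.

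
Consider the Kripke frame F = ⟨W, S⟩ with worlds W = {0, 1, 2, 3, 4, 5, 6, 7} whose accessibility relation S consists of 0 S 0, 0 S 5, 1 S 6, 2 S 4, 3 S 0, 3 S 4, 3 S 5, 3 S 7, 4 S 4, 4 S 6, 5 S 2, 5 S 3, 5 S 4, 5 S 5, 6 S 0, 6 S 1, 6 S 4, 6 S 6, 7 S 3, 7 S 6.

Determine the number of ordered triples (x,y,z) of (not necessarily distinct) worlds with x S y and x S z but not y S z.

31

Enumerating: (0,5,0), (3,0,4), (3,0,7), (3,4,0), (3,4,5), (3,4,7), (3,5,0), (3,5,7), (3,7,0), (3,7,4), (3,7,5), (3,7,7), … and 19 more.
Total: 31.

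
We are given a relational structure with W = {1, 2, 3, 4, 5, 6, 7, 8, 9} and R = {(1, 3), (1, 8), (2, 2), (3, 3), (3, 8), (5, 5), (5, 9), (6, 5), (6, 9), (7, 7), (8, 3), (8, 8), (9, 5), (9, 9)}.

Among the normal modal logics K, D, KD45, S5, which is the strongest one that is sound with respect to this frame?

K

Serial (axiom D): no — 4 has no R-successor.
Euclidean (axiom 5): yes — any two successors of a common world are R-related.
Transitive (axiom 4): yes — every two-step R-path is closed by a direct edge.
Reflexive (axiom T): no — 1 is not related to itself.
So F validates K; D would additionally require R to be serial. The strongest is K.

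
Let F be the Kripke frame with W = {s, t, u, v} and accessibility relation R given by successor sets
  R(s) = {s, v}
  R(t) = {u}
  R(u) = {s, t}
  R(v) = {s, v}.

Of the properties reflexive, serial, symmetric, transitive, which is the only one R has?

Reflexive: no — t is not related to itself.
Serial: yes — every world has a successor (e.g. s R s).
Symmetric: no — u R s but not s R u.
Transitive: no — t R u and u R s, but not t R s.
Only serial holds.

serial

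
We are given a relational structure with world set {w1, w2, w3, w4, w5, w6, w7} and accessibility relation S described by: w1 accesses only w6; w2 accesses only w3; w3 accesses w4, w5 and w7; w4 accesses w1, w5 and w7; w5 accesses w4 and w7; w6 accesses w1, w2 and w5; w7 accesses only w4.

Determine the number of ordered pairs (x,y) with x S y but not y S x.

Enumerating: (w2,w3), (w3,w4), (w3,w5), (w3,w7), (w4,w1), (w5,w7), (w6,w2), (w6,w5).

8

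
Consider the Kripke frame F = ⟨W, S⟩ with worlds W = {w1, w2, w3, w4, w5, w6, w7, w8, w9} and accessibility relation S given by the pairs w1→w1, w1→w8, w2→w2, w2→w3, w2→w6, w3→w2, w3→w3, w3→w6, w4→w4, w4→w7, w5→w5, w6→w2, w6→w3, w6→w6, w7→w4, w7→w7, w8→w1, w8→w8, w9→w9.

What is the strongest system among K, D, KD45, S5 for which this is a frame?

S5

Serial (axiom D): yes — every world has a successor (e.g. w1 S w1).
Euclidean (axiom 5): yes — any two successors of a common world are S-related.
Transitive (axiom 4): yes — every two-step S-path is closed by a direct edge.
Reflexive (axiom T): yes — every world is S-related to itself.
So F validates K, D, KD45, S5. The strongest is S5.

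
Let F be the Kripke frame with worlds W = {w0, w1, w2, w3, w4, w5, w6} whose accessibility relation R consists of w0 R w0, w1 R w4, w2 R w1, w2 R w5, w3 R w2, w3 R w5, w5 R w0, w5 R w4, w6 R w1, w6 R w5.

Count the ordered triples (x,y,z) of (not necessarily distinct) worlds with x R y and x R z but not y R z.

15

Enumerating: (w1,w4,w4), (w2,w1,w1), (w2,w1,w5), (w2,w5,w1), (w2,w5,w5), (w3,w2,w2), (w3,w5,w2), (w3,w5,w5), (w5,w0,w4), (w5,w4,w0), (w5,w4,w4), (w6,w1,w1), (w6,w1,w5), (w6,w5,w1), (w6,w5,w5).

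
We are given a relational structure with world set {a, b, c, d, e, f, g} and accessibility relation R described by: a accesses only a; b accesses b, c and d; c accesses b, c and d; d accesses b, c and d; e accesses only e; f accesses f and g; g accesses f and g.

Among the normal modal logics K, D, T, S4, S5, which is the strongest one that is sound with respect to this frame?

S5

Serial (axiom D): yes — every world has a successor (e.g. a R a).
Reflexive (axiom T): yes — every world is R-related to itself.
Transitive (axiom 4): yes — every two-step R-path is closed by a direct edge.
Euclidean (axiom 5): yes — any two successors of a common world are R-related.
So F validates K, D, T, S4, S5. The strongest is S5.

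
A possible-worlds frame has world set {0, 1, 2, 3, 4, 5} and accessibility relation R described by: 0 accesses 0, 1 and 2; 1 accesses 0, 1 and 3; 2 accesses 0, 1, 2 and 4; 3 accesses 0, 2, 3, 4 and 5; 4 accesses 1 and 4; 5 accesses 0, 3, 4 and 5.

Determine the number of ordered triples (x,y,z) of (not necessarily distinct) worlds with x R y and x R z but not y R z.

25

Enumerating: (0,1,2), (1,0,3), (1,3,1), (2,0,4), (2,1,2), (2,1,4), (2,4,0), (2,4,2), (3,0,3), (3,0,4), (3,0,5), (3,2,3), … and 13 more.
Total: 25.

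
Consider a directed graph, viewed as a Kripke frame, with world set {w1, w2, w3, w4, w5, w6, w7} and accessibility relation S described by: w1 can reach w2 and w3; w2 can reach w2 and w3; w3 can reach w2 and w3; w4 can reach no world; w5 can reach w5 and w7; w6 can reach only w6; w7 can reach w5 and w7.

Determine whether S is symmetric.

Symmetric: no — w1 S w2 but not w2 S w1.

No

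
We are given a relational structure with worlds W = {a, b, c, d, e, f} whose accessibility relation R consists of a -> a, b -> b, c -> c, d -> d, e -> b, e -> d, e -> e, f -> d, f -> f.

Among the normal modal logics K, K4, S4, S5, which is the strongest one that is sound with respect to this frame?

Transitive (axiom 4): yes — every two-step R-path is closed by a direct edge.
Reflexive (axiom T): yes — every world is R-related to itself.
Euclidean (axiom 5): no — e R b and e R d, but not b R d.
So F validates K, K4, S4; S5 would additionally require R to be Euclidean. The strongest is S4.

S4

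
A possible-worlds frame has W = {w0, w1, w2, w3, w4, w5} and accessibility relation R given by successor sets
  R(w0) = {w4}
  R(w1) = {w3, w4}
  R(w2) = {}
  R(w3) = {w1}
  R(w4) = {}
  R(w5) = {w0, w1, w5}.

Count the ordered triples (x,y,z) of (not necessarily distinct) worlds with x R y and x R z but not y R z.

Enumerating: (w0,w4,w4), (w1,w3,w3), (w1,w3,w4), (w1,w4,w3), (w1,w4,w4), (w3,w1,w1), (w5,w0,w0), (w5,w0,w1), (w5,w0,w5), (w5,w1,w0), (w5,w1,w1), (w5,w1,w5).

12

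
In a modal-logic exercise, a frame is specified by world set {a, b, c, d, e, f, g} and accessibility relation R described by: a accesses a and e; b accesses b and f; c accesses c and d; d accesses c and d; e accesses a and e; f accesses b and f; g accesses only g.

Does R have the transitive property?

Transitive: yes — every two-step R-path is closed by a direct edge.

Yes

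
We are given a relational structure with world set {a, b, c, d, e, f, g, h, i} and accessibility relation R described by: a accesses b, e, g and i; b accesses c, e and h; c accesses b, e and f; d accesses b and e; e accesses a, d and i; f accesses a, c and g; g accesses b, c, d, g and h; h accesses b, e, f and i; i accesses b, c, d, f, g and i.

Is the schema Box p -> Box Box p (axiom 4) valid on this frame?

No

By correspondence theory, 4 is valid on a frame iff R is transitive.
Transitive: no — a R b and b R c, but not a R c.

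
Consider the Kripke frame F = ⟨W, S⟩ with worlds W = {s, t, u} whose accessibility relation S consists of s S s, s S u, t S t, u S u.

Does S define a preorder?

Reflexive: yes — every world is S-related to itself.
Transitive: yes — every two-step S-path is closed by a direct edge.
So S is a preorder.

Yes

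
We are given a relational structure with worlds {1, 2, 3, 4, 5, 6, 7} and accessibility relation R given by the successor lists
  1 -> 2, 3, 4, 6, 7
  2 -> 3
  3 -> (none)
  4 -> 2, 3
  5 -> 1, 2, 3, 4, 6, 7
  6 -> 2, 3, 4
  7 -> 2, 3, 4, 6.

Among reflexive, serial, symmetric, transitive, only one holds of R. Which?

Reflexive: no — 1 is not related to itself.
Serial: no — 3 has no R-successor.
Symmetric: no — 1 R 2 but not 2 R 1.
Transitive: yes — every two-step R-path is closed by a direct edge.
Only transitive holds.

transitive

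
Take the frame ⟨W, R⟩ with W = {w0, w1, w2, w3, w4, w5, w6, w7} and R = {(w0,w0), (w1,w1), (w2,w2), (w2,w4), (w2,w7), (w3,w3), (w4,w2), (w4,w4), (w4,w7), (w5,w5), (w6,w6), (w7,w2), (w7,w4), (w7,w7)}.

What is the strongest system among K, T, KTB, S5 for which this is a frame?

S5

Reflexive (axiom T): yes — every world is R-related to itself.
Symmetric (axiom B): yes — every pair in R has its reverse in R.
Euclidean (axiom 5): yes — any two successors of a common world are R-related.
So F validates K, T, KTB, S5. The strongest is S5.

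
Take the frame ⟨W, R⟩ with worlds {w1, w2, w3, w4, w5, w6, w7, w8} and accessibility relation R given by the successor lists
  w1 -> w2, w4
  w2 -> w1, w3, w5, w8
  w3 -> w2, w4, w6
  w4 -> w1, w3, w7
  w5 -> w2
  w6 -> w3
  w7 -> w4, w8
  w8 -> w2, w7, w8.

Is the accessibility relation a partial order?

No

Reflexive: no — w1 is not related to itself.
Transitive: no — w1 R w2 and w2 R w3, but not w1 R w3.
Antisymmetric: no — w1 R w2 and w2 R w1 with w1 ≠ w2.
So R is not a partial order.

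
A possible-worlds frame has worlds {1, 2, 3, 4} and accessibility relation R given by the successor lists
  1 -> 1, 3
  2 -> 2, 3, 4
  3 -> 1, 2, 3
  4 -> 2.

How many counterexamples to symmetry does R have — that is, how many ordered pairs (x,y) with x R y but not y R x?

R is symmetric; there are no such tuples.

0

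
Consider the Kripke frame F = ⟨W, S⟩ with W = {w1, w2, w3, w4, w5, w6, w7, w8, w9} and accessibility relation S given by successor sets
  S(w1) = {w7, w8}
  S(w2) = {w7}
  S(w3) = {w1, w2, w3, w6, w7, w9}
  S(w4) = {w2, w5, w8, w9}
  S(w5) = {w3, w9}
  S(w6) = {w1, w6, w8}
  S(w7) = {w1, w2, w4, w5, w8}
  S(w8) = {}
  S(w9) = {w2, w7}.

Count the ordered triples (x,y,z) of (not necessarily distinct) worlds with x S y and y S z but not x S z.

33

Enumerating: (w1,w7,w1), (w1,w7,w2), (w1,w7,w4), (w1,w7,w5), (w2,w7,w1), (w2,w7,w2), (w2,w7,w4), (w2,w7,w5), (w2,w7,w8), (w3,w1,w8), (w3,w6,w8), (w3,w7,w4), … and 21 more.
Total: 33.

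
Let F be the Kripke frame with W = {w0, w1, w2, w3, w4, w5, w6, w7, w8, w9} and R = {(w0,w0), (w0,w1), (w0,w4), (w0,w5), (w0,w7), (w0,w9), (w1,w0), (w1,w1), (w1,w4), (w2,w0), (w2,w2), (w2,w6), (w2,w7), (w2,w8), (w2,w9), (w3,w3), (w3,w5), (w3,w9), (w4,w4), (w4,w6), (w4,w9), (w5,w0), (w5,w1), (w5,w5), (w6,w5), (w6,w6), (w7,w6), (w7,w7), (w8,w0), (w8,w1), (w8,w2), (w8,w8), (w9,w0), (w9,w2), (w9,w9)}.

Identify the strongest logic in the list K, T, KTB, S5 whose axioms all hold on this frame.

T

Reflexive (axiom T): yes — every world is R-related to itself.
Symmetric (axiom B): no — w0 R w4 but not w4 R w0.
Euclidean (axiom 5): no — w0 R w1 and w0 R w5, but not w1 R w5.
So F validates K, T; KTB would additionally require R to be symmetric. The strongest is T.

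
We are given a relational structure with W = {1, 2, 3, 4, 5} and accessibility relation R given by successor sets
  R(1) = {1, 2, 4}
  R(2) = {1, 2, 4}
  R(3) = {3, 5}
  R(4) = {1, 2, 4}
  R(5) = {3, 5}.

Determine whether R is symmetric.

Yes

Symmetric: yes — every pair in R has its reverse in R.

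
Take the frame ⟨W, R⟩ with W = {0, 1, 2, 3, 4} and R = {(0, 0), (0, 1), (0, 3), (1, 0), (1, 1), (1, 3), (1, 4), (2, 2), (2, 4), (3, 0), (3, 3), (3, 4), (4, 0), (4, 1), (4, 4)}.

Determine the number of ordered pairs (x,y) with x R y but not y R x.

Enumerating: (1,3), (2,4), (3,4), (4,0).

4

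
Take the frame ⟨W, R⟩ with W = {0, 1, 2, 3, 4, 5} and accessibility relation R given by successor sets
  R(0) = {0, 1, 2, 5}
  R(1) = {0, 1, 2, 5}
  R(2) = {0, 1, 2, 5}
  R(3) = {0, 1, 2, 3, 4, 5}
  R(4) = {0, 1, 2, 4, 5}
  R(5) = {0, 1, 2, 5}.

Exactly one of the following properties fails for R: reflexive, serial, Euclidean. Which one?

Euclidean

Reflexive: yes — every world is R-related to itself.
Serial: yes — every world has a successor (e.g. 0 R 0).
Euclidean: no — 3 R 0 and 3 R 4, but not 0 R 4.
Only Euclidean fails.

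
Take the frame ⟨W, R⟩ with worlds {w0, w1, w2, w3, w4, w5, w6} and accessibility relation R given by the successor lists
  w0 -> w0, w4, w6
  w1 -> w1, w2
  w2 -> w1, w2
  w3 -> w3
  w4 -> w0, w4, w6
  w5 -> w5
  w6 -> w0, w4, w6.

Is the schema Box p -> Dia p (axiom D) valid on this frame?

Axiom D corresponds to the accessibility relation being serial.
Serial: yes — every world has a successor (e.g. w0 R w0).

Yes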